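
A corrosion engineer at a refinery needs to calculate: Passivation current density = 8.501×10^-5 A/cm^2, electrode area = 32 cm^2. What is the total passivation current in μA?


I = i_pass * A, then convert A → μA (×10^6)
I = 8.501×10^-5 * 32 * 10^6 = 2720.32 μA

2720.32 μA


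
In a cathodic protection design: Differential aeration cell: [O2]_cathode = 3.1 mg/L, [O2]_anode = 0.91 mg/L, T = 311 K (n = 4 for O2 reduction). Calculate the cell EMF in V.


Apply the Nernst concentration-cell relation: E = (RT/nF)*ln(C_cathode/C_anode)
RT/nF = 8.314*311/(4*96485) = 0.00669963 V
ln(3.1/0.91) = 1.22571
E = 0.00669963 * 1.22571 = 0.00821 V

0.00821 V


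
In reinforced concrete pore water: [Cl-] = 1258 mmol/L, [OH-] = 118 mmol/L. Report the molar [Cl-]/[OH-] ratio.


Threshold parameter = [Cl-] / [OH-] (molar basis; both in mmol/L, so units cancel)
Ratio = 1258 / 118 = 10.66

10.66


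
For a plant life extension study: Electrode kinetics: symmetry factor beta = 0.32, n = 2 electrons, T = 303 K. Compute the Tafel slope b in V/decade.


Apply the Tafel slope relation: b = 2.303*R*T/(beta*n*F)
Numerator: 2.303 * 8.314 * 303 = 5801.58
Denominator: 0.32 * 2 * 96485 = 61750.4
b = 5801.58 / 61750.4 = 0.094 V/decade

0.094 V/decade


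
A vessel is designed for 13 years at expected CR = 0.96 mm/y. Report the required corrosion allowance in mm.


Corrosion allowance = CR × design life
CA = 0.96 * 13 = 12.48 mm

12.48 mm


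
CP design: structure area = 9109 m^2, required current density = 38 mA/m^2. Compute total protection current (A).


I = area * current density, then convert mA → A (÷1000)
I = 9109 * 38 / 1000 = 346.14 A

346.14 A


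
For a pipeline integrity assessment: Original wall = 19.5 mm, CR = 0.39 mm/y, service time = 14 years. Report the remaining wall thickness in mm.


Remaining wall = original − CR × time
t = 19.5 − 0.39*14 = 19.5 − 5.46 = 14.04 mm

14.04 mm


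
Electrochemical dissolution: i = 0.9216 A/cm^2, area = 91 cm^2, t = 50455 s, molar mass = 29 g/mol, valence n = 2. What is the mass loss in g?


Apply Faraday's law: m = i*A*t*M / (n*F)
Total charge passed Q = i*A*t = 0.9216*91*50455 = 4231438.848 C
m = Q*M/(n*F) = 4231438.848*29/(2*96485) = 635.911 g

635.911 g


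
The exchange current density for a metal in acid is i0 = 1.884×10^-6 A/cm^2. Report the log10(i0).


i0 = 1.884×10^-6 A/cm^2
log10(i0) = -5.725

-5.725


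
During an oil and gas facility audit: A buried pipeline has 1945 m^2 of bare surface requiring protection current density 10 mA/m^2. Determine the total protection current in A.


I = area * current density, then convert mA → A (÷1000)
I = 1945 * 10 / 1000 = 19.45 A

19.45 A


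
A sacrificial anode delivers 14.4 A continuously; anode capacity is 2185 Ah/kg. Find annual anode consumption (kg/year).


Annual consumption = current * hours per year / capacity
Rate = 14.4 * 8760 / 2185 = 57.7 kg/year

57.7 kg/year


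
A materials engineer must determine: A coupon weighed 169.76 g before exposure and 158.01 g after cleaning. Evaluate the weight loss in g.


Weight loss = initial − final
WL = 169.76 − 158.01 = 11.75 g

11.75 g


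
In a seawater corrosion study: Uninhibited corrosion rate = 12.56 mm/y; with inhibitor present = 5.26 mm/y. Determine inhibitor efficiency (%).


Apply the inhibitor-efficiency definition: IE = (CR_blank − CR_inh)/CR_blank × 100
IE = (12.56 − 5.26) / 12.56 × 100
IE = 7.3 / 12.56 × 100 = 58.1 %

58.1 %


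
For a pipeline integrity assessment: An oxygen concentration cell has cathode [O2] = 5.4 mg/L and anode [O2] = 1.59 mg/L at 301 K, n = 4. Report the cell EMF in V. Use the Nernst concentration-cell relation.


Apply the Nernst concentration-cell relation: E = (RT/nF)*ln(C_cathode/C_anode)
RT/nF = 8.314*301/(4*96485) = 0.0064842 V
ln(5.4/1.59) = 1.22266
E = 0.0064842 * 1.22266 = 0.00793 V

0.00793 V


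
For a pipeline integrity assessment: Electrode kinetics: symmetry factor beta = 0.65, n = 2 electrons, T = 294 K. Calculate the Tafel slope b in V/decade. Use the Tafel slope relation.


Apply the Tafel slope relation: b = 2.303*R*T/(beta*n*F)
Numerator: 2.303 * 8.314 * 294 = 5629.26
Denominator: 0.65 * 2 * 96485 = 125430.5
b = 5629.26 / 125430.5 = 0.0449 V/decade

0.0449 V/decade


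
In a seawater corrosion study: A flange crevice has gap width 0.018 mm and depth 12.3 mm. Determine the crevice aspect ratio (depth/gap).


Aspect ratio = depth / gap
Ratio = 12.3 / 0.018 = 683.3

683.3


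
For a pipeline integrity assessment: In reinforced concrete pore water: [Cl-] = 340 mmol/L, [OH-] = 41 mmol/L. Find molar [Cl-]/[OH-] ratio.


Threshold parameter = [Cl-] / [OH-] (molar basis; both in mmol/L, so units cancel)
Ratio = 340 / 41 = 8.29

8.29


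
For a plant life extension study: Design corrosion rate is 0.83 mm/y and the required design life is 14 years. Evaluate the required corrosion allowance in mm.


Corrosion allowance = CR × design life
CA = 0.83 * 14 = 11.62 mm

11.62 mm


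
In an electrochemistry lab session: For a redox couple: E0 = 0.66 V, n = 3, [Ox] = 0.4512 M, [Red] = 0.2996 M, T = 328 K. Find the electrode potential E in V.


Apply the Nernst equation: E = E0 + (RT/nF)*ln([Ox]/[Red])
Step 1: RT/nF = 8.314*328/(3*96485) = 0.00942113 V
Step 2: [Ox]/[Red] = 0.4512/0.2996 = 1.506008
Step 3: ln(1.506008) = 0.409462
Step 4: correction = 0.00942113 * 0.409462 = 0.004 V
E = 0.66 + 0.004 = 0.664 V

0.664 V


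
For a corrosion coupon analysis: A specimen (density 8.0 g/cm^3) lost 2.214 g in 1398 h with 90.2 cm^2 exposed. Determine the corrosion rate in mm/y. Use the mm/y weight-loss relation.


Apply the mm/y weight-loss relation: CR = 87600 * W / (D * A * T)
Numerator: 87600 * 2.214 = 193946.4
Denominator: 8.0 * 90.2 * 1398 = 1008796.8
CR = 193946.4 / 1008796.8 = 0.19226 mm/y

0.19226 mm/y


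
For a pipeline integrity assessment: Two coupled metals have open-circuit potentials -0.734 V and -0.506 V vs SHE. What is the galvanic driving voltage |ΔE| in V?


Driving voltage is the absolute potential difference.
|ΔE| = |-0.734 − (-0.506)| = 0.228 V

0.228 V


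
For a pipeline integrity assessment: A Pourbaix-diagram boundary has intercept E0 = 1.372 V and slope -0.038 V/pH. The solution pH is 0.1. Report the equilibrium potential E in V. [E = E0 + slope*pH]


Apply the Pourbaix line equation: E = E0 + slope*pH
E = 1.372 + (-0.038)*0.1 = 1.372 + (-0.0038) = 1.3682 V
Rounded to 3 decimal places: E = 1.368 V

1.368 V


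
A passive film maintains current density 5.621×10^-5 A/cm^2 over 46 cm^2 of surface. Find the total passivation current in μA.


I = i_pass * A, then convert A → μA (×10^6)
I = 5.621×10^-5 * 46 * 10^6 = 2585.66 μA

2585.66 μA


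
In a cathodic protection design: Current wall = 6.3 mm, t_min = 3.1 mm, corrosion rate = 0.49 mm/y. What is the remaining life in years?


Apply the remaining-life relation: RL = (t_current − t_min) / CR
RL = (6.3 − 3.1) / 0.49 = 3.2 / 0.49 = 6.5 years

6.5 years


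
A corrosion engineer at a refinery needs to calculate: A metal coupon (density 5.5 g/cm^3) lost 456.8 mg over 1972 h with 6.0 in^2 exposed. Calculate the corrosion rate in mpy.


Apply the mpy weight-loss relation: CR = 534 * W / (D * A * T)
Numerator: 534 * 456.8 = 243931.2
Denominator: 5.5 * 6.0 * 1972 = 65076.0
CR = 243931.2 / 65076.0 = 3.748 mpy

3.748 mpy


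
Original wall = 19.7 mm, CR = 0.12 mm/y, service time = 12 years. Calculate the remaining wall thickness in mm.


Remaining wall = original − CR × time
t = 19.7 − 0.12*12 = 19.7 − 1.44 = 18.26 mm

18.26 mm


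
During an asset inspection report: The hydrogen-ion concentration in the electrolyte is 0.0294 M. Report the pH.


pH = −log10[H+]
pH = −log10(0.0294) = 1.53

1.53


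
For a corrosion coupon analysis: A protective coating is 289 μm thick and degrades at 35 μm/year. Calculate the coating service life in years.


Service life = thickness / degradation rate
Life = 289 / 35 = 8.3 years

8.3 years


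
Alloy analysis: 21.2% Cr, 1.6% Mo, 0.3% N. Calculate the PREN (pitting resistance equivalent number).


Apply the PREN formula: PREN = Cr + 3.3*Mo + 16*N
PREN = 21.2 + 3.3*1.6 + 16*0.3
PREN = 21.2 + 5.28 + 4.8 = 31.28

31.28


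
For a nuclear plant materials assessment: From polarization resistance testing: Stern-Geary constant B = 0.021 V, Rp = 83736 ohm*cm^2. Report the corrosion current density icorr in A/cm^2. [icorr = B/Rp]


Apply the Stern-Geary relation: icorr = B / Rp
icorr = 0.021 / 83736 = 2.508×10^-7 A/cm^2

2.508×10^-7 A/cm^2


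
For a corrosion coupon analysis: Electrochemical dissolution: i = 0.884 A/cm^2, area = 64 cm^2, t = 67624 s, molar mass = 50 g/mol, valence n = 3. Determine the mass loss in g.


Apply Faraday's law: m = i*A*t*M / (n*F)
Total charge passed Q = i*A*t = 0.884*64*67624 = 3825895.424 C
m = Q*M/(n*F) = 3825895.424*50/(3*96485) = 660.879 g

660.879 g


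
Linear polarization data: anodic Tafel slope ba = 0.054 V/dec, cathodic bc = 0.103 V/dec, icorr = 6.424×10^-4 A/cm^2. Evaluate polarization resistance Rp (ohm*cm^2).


Apply the Stern-Geary equation: Rp = ba*bc / (2.303*icorr*(ba+bc))
ba*bc = 0.054*0.103 = 0.005562
ba+bc = 0.157; 2.303*icorr*(ba+bc) = 2.303*6.424×10^-4*0.157 = 2.3227321×10^-4
Rp = 0.005562 / 2.3227321×10^-4 = 23.95 ohm*cm^2

23.95 ohm*cm^2


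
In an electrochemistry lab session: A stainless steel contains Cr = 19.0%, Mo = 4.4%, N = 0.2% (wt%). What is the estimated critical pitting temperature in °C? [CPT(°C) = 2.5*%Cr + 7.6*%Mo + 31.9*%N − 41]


Apply the ASTM G48 empirical CPT estimate: CPT(°C) = 2.5*%Cr + 7.6*%Mo + 31.9*%N − 41
2.5*19.0 = 47.5; 7.6*4.4 = 33.44; 31.9*0.2 = 6.38
CPT = 47.5 + 33.44 + 6.38 − 41 = 46.32 °C
Rounded to 0.1 °C: CPT ≈ 46.3 °C

46.3 °C


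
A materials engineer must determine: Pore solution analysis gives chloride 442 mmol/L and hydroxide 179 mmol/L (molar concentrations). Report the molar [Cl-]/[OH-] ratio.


Threshold parameter = [Cl-] / [OH-] (molar basis; both in mmol/L, so units cancel)
Ratio = 442 / 179 = 2.47

2.47


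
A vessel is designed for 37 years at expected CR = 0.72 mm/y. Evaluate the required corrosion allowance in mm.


Corrosion allowance = CR × design life
CA = 0.72 * 37 = 26.64 mm

26.64 mm


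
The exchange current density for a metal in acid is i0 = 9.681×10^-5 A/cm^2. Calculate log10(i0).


i0 = 9.681×10^-5 A/cm^2
log10(i0) = -4.014

-4.014


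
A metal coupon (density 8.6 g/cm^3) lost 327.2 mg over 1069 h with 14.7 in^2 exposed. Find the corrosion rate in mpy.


Apply the mpy weight-loss relation: CR = 534 * W / (D * A * T)
Numerator: 534 * 327.2 = 174724.8
Denominator: 8.6 * 14.7 * 1069 = 135142.98
CR = 174724.8 / 135142.98 = 1.293 mpy

1.293 mpy


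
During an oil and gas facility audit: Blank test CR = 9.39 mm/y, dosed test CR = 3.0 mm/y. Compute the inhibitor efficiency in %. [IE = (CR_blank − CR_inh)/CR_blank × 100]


Apply the inhibitor-efficiency definition: IE = (CR_blank − CR_inh)/CR_blank × 100
IE = (9.39 − 3.0) / 9.39 × 100
IE = 6.39 / 9.39 × 100 = 68.1 %

68.1 %


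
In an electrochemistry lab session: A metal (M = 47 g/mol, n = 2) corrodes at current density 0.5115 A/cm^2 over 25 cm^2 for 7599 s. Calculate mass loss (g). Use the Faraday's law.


Apply Faraday's law: m = i*A*t*M / (n*F)
Total charge passed Q = i*A*t = 0.5115*25*7599 = 97172.2125 C
m = Q*M/(n*F) = 97172.2125*47/(2*96485) = 23.667 g

23.667 g


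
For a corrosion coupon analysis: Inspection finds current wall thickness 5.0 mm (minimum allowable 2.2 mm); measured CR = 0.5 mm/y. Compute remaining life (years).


Apply the remaining-life relation: RL = (t_current − t_min) / CR
RL = (5.0 − 2.2) / 0.5 = 2.8 / 0.5 = 5.6 years

5.6 years


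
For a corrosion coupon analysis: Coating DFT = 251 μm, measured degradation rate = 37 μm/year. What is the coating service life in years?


Service life = thickness / degradation rate
Life = 251 / 37 = 6.8 years

6.8 years


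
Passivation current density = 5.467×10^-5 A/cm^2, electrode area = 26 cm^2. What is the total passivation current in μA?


I = i_pass * A, then convert A → μA (×10^6)
I = 5.467×10^-5 * 26 * 10^6 = 1421.42 μA

1421.42 μA


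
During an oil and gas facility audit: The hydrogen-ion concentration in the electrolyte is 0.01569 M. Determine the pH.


pH = −log10[H+]
pH = −log10(0.01569) = 1.8

1.8


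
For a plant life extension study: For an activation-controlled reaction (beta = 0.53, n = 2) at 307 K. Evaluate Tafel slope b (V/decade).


Apply the Tafel slope relation: b = 2.303*R*T/(beta*n*F)
Numerator: 2.303 * 8.314 * 307 = 5878.17
Denominator: 0.53 * 2 * 96485 = 102274.1
b = 5878.17 / 102274.1 = 0.0575 V/decade

0.0575 V/decade


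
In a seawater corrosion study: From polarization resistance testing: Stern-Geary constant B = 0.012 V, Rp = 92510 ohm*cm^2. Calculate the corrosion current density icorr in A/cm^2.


Apply the Stern-Geary relation: icorr = B / Rp
icorr = 0.012 / 92510 = 1.297×10^-7 A/cm^2

1.297×10^-7 A/cm^2


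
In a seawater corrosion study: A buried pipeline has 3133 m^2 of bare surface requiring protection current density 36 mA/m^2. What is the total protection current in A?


I = area * current density, then convert mA → A (÷1000)
I = 3133 * 36 / 1000 = 112.79 A

112.79 A


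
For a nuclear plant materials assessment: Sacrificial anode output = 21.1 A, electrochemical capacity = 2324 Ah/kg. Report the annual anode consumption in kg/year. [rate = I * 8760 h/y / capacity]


Annual consumption = current * hours per year / capacity
Rate = 21.1 * 8760 / 2324 = 79.5 kg/year

79.5 kg/year


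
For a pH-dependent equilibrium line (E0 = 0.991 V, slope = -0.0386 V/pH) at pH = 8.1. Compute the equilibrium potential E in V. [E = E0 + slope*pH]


Apply the Pourbaix line equation: E = E0 + slope*pH
E = 0.991 + (-0.0386)*8.1 = 0.991 + (-0.31266) = 0.67834 V
Rounded to 4 decimal places: E = 0.6783 V

0.6783 V


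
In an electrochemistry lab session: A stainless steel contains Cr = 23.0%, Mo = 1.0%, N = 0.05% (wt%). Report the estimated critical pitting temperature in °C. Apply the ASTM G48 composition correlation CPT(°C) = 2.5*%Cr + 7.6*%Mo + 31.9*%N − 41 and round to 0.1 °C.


Apply the ASTM G48 empirical CPT estimate: CPT(°C) = 2.5*%Cr + 7.6*%Mo + 31.9*%N − 41
2.5*23.0 = 57.5; 7.6*1.0 = 7.6; 31.9*0.05 = 1.595
CPT = 57.5 + 7.6 + 1.595 − 41 = 25.695 °C
Rounded to 0.1 °C: CPT ≈ 25.7 °C

25.7 °C


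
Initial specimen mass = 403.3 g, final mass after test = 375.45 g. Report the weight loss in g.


Weight loss = initial − final
WL = 403.3 − 375.45 = 27.85 g

27.85 g


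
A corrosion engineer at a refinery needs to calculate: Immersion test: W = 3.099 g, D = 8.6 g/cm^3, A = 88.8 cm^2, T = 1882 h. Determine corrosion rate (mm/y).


Apply the mm/y weight-loss relation: CR = 87600 * W / (D * A * T)
Numerator: 87600 * 3.099 = 271472.4
Denominator: 8.6 * 88.8 * 1882 = 1437245.76
CR = 271472.4 / 1437245.76 = 0.188884 mm/y

0.188884 mm/y


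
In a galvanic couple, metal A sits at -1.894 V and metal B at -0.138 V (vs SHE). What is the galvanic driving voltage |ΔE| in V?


Driving voltage is the absolute potential difference.
|ΔE| = |-1.894 − (-0.138)| = 1.756 V

1.756 V


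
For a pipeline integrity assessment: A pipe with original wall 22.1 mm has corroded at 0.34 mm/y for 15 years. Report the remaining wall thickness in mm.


Remaining wall = original − CR × time
t = 22.1 − 0.34*15 = 22.1 − 5.1 = 17.0 mm

17.0 mm


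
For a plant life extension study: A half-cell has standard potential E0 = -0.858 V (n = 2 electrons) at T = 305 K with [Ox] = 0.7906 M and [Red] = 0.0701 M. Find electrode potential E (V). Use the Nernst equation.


Apply the Nernst equation: E = E0 + (RT/nF)*ln([Ox]/[Red])
Step 1: RT/nF = 8.314*305/(2*96485) = 0.01314075 V
Step 2: [Ox]/[Red] = 0.7906/0.0701 = 11.278174
Step 3: ln(11.278174) = 2.422869
Step 4: correction = 0.01314075 * 2.422869 = 0.032 V
E = -0.858 + 0.032 = -0.826 V

-0.826 V


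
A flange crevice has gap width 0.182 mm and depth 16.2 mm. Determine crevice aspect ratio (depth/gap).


Aspect ratio = depth / gap
Ratio = 16.2 / 0.182 = 89.0

89.0


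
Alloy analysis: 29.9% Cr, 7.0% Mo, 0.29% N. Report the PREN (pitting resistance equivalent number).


Apply the PREN formula: PREN = Cr + 3.3*Mo + 16*N
PREN = 29.9 + 3.3*7.0 + 16*0.29
PREN = 29.9 + 23.1 + 4.64 = 57.64

57.64


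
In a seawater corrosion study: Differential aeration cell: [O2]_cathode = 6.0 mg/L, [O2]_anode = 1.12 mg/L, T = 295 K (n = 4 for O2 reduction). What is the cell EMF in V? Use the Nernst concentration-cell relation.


Apply the Nernst concentration-cell relation: E = (RT/nF)*ln(C_cathode/C_anode)
RT/nF = 8.314*295/(4*96485) = 0.00635495 V
ln(6.0/1.12) = 1.67843
E = 0.00635495 * 1.67843 = 0.01067 V

0.01067 V


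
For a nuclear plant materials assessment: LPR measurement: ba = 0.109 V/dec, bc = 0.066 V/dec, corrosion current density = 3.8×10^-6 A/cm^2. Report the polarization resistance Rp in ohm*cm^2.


Apply the Stern-Geary equation: Rp = ba*bc / (2.303*icorr*(ba+bc))
ba*bc = 0.109*0.066 = 0.007194
ba+bc = 0.175; 2.303*icorr*(ba+bc) = 2.303*3.8×10^-6*0.175 = 1.531495×10^-6
Rp = 0.007194 / 1.531495×10^-6 = 4697.37 ohm*cm^2

4697.37 ohm*cm^2


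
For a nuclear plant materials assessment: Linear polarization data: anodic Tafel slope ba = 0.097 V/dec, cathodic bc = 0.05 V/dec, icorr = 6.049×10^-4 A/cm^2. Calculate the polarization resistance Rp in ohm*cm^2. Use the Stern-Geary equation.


Apply the Stern-Geary equation: Rp = ba*bc / (2.303*icorr*(ba+bc))
ba*bc = 0.097*0.05 = 0.00485
ba+bc = 0.147; 2.303*icorr*(ba+bc) = 2.303*6.049×10^-4*0.147 = 2.0478345×10^-4
Rp = 0.00485 / 2.0478345×10^-4 = 23.68 ohm*cm^2

23.68 ohm*cm^2


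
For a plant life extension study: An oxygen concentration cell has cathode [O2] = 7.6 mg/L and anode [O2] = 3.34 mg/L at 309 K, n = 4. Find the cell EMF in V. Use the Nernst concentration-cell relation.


Apply the Nernst concentration-cell relation: E = (RT/nF)*ln(C_cathode/C_anode)
RT/nF = 8.314*309/(4*96485) = 0.00665654 V
ln(7.6/3.34) = 0.82218
E = 0.00665654 * 0.82218 = 0.00547 V

0.00547 V


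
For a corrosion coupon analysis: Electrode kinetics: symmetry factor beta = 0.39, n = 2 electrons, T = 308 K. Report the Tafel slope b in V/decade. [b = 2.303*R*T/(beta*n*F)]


Apply the Tafel slope relation: b = 2.303*R*T/(beta*n*F)
Numerator: 2.303 * 8.314 * 308 = 5897.32
Denominator: 0.39 * 2 * 96485 = 75258.3
b = 5897.32 / 75258.3 = 0.078 V/decade

0.078 V/decade


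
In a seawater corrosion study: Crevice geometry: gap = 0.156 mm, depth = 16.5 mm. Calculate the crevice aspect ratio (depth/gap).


Aspect ratio = depth / gap
Ratio = 16.5 / 0.156 = 105.8

105.8


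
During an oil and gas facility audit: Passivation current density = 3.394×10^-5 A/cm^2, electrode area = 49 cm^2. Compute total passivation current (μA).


I = i_pass * A, then convert A → μA (×10^6)
I = 3.394×10^-5 * 49 * 10^6 = 1663.06 μA

1663.06 μA


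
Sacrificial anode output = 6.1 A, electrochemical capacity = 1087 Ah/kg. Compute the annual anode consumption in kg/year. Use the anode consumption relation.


Annual consumption = current * hours per year / capacity
Rate = 6.1 * 8760 / 1087 = 49.2 kg/year

49.2 kg/year


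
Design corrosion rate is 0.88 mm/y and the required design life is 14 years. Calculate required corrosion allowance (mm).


Corrosion allowance = CR × design life
CA = 0.88 * 14 = 12.32 mm

12.32 mm


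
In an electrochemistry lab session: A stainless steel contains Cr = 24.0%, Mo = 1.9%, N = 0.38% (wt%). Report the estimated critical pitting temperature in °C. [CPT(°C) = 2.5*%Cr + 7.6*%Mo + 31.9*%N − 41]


Apply the ASTM G48 empirical CPT estimate: CPT(°C) = 2.5*%Cr + 7.6*%Mo + 31.9*%N − 41
2.5*24.0 = 60; 7.6*1.9 = 14.44; 31.9*0.38 = 12.122
CPT = 60 + 14.44 + 12.122 − 41 = 45.562 °C
Rounded to 0.1 °C: CPT ≈ 45.6 °C

45.6 °C


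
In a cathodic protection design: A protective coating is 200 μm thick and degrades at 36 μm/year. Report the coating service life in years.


Service life = thickness / degradation rate
Life = 200 / 36 = 5.6 years

5.6 years


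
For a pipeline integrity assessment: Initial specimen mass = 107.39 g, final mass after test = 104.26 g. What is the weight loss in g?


Weight loss = initial − final
WL = 107.39 − 104.26 = 3.13 g

3.13 g


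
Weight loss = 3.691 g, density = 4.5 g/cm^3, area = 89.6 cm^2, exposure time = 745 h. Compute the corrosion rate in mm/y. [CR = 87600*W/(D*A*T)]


Apply the mm/y weight-loss relation: CR = 87600 * W / (D * A * T)
Numerator: 87600 * 3.691 = 323331.6
Denominator: 4.5 * 89.6 * 745 = 300384.0
CR = 323331.6 / 300384.0 = 1.076394 mm/y

1.076394 mm/y


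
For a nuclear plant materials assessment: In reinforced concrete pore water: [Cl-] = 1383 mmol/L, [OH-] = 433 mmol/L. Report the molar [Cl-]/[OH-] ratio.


Threshold parameter = [Cl-] / [OH-] (molar basis; both in mmol/L, so units cancel)
Ratio = 1383 / 433 = 3.19

3.19


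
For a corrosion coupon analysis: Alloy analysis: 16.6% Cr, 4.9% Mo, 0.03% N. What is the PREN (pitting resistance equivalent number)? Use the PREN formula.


Apply the PREN formula: PREN = Cr + 3.3*Mo + 16*N
PREN = 16.6 + 3.3*4.9 + 16*0.03
PREN = 16.6 + 16.17 + 0.48 = 33.25

33.25


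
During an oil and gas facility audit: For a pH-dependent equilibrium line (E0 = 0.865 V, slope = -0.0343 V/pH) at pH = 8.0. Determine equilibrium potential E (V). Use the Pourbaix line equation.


Apply the Pourbaix line equation: E = E0 + slope*pH
E = 0.865 + (-0.0343)*8.0 = 0.865 + (-0.2744) = 0.5906 V
Rounded to 4 decimal places: E = 0.5906 V

0.5906 V


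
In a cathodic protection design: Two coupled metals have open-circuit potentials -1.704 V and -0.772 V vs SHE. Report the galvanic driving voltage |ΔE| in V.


Driving voltage is the absolute potential difference.
|ΔE| = |-1.704 − (-0.772)| = 0.932 V

0.932 V


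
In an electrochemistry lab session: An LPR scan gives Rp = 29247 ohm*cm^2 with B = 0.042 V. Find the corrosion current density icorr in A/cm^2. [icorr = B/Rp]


Apply the Stern-Geary relation: icorr = B / Rp
icorr = 0.042 / 29247 = 1.436×10^-6 A/cm^2

1.436×10^-6 A/cm^2


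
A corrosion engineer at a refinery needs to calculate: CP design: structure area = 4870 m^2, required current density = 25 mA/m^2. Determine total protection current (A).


I = area * current density, then convert mA → A (÷1000)
I = 4870 * 25 / 1000 = 121.75 A

121.75 A


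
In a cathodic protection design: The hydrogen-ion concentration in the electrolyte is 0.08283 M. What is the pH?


pH = −log10[H+]
pH = −log10(0.08283) = 1.08

1.08


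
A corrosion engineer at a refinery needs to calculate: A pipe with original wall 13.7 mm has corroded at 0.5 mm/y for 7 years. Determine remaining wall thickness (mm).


Remaining wall = original − CR × time
t = 13.7 − 0.5*7 = 13.7 − 3.5 = 10.2 mm

10.2 mm


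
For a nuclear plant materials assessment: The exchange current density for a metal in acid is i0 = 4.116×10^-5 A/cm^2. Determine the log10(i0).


i0 = 4.116×10^-5 A/cm^2
log10(i0) = -4.386

-4.386


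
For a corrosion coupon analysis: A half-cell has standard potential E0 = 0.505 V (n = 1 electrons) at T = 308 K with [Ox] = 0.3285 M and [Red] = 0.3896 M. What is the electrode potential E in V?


Apply the Nernst equation: E = E0 + (RT/nF)*ln([Ox]/[Red])
Step 1: RT/nF = 8.314*308/(1*96485) = 0.02654 V
Step 2: [Ox]/[Red] = 0.3285/0.3896 = 0.843172
Step 3: ln(0.843172) = -0.170584
Step 4: correction = 0.02654 * -0.170584 = -0.005 V
E = 0.505 + -0.005 = 0.5 V

0.5 V


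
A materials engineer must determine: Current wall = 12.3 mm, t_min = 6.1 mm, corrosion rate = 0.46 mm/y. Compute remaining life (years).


Apply the remaining-life relation: RL = (t_current − t_min) / CR
RL = (12.3 − 6.1) / 0.46 = 6.2 / 0.46 = 13.5 years

13.5 years


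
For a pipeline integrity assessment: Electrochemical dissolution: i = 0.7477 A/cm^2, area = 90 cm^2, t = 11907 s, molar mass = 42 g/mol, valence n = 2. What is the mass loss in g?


Apply Faraday's law: m = i*A*t*M / (n*F)
Total charge passed Q = i*A*t = 0.7477*90*11907 = 801257.751 C
m = Q*M/(n*F) = 801257.751*42/(2*96485) = 174.394 g

174.394 g


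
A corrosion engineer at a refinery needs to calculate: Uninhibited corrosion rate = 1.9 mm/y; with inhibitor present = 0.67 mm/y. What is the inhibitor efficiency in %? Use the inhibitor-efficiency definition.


Apply the inhibitor-efficiency definition: IE = (CR_blank − CR_inh)/CR_blank × 100
IE = (1.9 − 0.67) / 1.9 × 100
IE = 1.23 / 1.9 × 100 = 64.7 %

64.7 %


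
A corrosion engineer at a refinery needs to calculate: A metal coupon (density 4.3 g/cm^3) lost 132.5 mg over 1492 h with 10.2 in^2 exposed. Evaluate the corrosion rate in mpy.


Apply the mpy weight-loss relation: CR = 534 * W / (D * A * T)
Numerator: 534 * 132.5 = 70755.0
Denominator: 4.3 * 10.2 * 1492 = 65439.12
CR = 70755.0 / 65439.12 = 1.081 mpy

1.081 mpy


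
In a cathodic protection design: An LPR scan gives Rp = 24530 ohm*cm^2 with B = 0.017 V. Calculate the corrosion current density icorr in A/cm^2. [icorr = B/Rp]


Apply the Stern-Geary relation: icorr = B / Rp
icorr = 0.017 / 24530 = 6.93×10^-7 A/cm^2

6.93×10^-7 A/cm^2


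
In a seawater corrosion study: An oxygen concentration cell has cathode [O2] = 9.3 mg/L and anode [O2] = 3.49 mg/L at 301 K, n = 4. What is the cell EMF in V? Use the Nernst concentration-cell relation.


Apply the Nernst concentration-cell relation: E = (RT/nF)*ln(C_cathode/C_anode)
RT/nF = 8.314*301/(4*96485) = 0.0064842 V
ln(9.3/3.49) = 0.98011
E = 0.0064842 * 0.98011 = 0.00636 V

0.00636 V


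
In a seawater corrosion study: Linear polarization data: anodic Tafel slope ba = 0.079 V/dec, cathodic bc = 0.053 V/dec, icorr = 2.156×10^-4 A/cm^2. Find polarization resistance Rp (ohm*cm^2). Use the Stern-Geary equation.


Apply the Stern-Geary equation: Rp = ba*bc / (2.303*icorr*(ba+bc))
ba*bc = 0.079*0.053 = 0.004187
ba+bc = 0.132; 2.303*icorr*(ba+bc) = 2.303*2.156×10^-4*0.132 = 6.5541538×10^-5
Rp = 0.004187 / 6.5541538×10^-5 = 63.88 ohm*cm^2

63.88 ohm*cm^2


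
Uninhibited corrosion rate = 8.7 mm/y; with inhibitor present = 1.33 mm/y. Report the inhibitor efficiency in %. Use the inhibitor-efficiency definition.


Apply the inhibitor-efficiency definition: IE = (CR_blank − CR_inh)/CR_blank × 100
IE = (8.7 − 1.33) / 8.7 × 100
IE = 7.37 / 8.7 × 100 = 84.7 %

84.7 %


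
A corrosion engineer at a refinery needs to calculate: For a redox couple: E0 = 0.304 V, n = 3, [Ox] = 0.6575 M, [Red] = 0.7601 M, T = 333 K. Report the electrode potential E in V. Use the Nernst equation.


Apply the Nernst equation: E = E0 + (RT/nF)*ln([Ox]/[Red])
Step 1: RT/nF = 8.314*333/(3*96485) = 0.00956474 V
Step 2: [Ox]/[Red] = 0.6575/0.7601 = 0.865018
Step 3: ln(0.865018) = -0.145005
Step 4: correction = 0.00956474 * -0.145005 = -0.0014 V
E = 0.304 + -0.0014 = 0.3026 V

0.3026 V


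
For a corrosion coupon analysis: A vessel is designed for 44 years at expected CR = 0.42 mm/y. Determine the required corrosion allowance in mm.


Corrosion allowance = CR × design life
CA = 0.42 * 44 = 18.48 mm

18.48 mm


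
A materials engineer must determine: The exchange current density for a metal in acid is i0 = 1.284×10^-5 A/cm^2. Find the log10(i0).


i0 = 1.284×10^-5 A/cm^2
log10(i0) = -4.891

-4.891


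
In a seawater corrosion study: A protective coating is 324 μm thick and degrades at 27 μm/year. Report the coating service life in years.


Service life = thickness / degradation rate
Life = 324 / 27 = 12.0 years

12.0 years


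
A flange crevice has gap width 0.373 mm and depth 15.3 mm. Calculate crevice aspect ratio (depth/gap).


Aspect ratio = depth / gap
Ratio = 15.3 / 0.373 = 41.0

41.0


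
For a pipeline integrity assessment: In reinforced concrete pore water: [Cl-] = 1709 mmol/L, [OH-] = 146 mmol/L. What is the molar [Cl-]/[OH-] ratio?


Threshold parameter = [Cl-] / [OH-] (molar basis; both in mmol/L, so units cancel)
Ratio = 1709 / 146 = 11.71

11.71


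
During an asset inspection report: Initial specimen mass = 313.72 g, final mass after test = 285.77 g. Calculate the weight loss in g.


Weight loss = initial − final
WL = 313.72 − 285.77 = 27.95 g

27.95 g


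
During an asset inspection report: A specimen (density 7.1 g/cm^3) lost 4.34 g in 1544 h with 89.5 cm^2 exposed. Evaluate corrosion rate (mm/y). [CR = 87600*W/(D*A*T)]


Apply the mm/y weight-loss relation: CR = 87600 * W / (D * A * T)
Numerator: 87600 * 4.34 = 380184.0
Denominator: 7.1 * 89.5 * 1544 = 981134.8
CR = 380184.0 / 981134.8 = 0.38749 mm/y

0.38749 mm/y


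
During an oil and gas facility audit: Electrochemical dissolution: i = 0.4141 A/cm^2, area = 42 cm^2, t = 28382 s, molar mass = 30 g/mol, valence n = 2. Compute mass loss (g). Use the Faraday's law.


Apply Faraday's law: m = i*A*t*M / (n*F)
Total charge passed Q = i*A*t = 0.4141*42*28382 = 493625.4204 C
m = Q*M/(n*F) = 493625.4204*30/(2*96485) = 76.7413 g

76.7413 g


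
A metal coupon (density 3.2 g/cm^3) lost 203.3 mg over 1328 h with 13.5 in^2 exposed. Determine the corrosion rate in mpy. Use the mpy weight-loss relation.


Apply the mpy weight-loss relation: CR = 534 * W / (D * A * T)
Numerator: 534 * 203.3 = 108562.2
Denominator: 3.2 * 13.5 * 1328 = 57369.6
CR = 108562.2 / 57369.6 = 1.89233 mpy

1.89233 mpy


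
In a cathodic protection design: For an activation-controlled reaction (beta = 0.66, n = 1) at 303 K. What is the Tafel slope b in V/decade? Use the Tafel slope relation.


Apply the Tafel slope relation: b = 2.303*R*T/(beta*n*F)
Numerator: 2.303 * 8.314 * 303 = 5801.58
Denominator: 0.66 * 1 * 96485 = 63680.1
b = 5801.58 / 63680.1 = 0.091 V/decade

0.091 V/decade


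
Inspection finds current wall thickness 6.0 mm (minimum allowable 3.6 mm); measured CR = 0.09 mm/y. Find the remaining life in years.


Apply the remaining-life relation: RL = (t_current − t_min) / CR
RL = (6.0 − 3.6) / 0.09 = 2.4 / 0.09 = 26.7 years

26.7 years


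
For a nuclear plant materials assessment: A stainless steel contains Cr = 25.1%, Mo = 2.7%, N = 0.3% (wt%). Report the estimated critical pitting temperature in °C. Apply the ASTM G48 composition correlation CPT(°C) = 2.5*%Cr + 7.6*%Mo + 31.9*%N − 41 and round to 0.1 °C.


Apply the ASTM G48 empirical CPT estimate: CPT(°C) = 2.5*%Cr + 7.6*%Mo + 31.9*%N − 41
2.5*25.1 = 62.75; 7.6*2.7 = 20.52; 31.9*0.3 = 9.57
CPT = 62.75 + 20.52 + 9.57 − 41 = 51.84 °C
Rounded to 0.1 °C: CPT ≈ 51.8 °C

51.8 °C


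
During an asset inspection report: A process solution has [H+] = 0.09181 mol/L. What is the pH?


pH = −log10[H+]
pH = −log10(0.09181) = 1.04

1.04


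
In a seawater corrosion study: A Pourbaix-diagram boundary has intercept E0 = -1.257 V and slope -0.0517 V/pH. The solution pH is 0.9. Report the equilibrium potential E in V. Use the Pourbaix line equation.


Apply the Pourbaix line equation: E = E0 + slope*pH
E = -1.257 + (-0.0517)*0.9 = -1.257 + (-0.04653) = -1.30353 V
Rounded to 3 decimal places: E = -1.304 V

-1.304 V


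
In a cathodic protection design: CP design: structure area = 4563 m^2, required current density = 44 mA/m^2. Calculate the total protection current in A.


I = area * current density, then convert mA → A (÷1000)
I = 4563 * 44 / 1000 = 200.77 A

200.77 A


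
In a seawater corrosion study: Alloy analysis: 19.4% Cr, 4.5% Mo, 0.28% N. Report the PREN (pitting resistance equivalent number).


Apply the PREN formula: PREN = Cr + 3.3*Mo + 16*N
PREN = 19.4 + 3.3*4.5 + 16*0.28
PREN = 19.4 + 14.85 + 4.48 = 38.73

38.73


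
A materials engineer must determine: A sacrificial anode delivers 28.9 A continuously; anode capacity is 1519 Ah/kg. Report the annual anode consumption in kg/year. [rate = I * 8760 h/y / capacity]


Annual consumption = current * hours per year / capacity
Rate = 28.9 * 8760 / 1519 = 166.7 kg/year

166.7 kg/year


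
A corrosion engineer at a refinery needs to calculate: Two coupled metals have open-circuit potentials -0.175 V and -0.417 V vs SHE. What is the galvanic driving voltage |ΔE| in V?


Driving voltage is the absolute potential difference.
|ΔE| = |-0.175 − (-0.417)| = 0.242 V

0.242 V


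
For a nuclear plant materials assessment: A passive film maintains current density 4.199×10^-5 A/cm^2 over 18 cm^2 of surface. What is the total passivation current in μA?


I = i_pass * A, then convert A → μA (×10^6)
I = 4.199×10^-5 * 18 * 10^6 = 755.82 μA

755.82 μA


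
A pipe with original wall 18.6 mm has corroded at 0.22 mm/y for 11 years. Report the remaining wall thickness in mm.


Remaining wall = original − CR × time
t = 18.6 − 0.22*11 = 18.6 − 2.42 = 16.18 mm

16.18 mm


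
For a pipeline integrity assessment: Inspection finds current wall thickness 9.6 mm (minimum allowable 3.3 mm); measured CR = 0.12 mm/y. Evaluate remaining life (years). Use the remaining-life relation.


Apply the remaining-life relation: RL = (t_current − t_min) / CR
RL = (9.6 − 3.3) / 0.12 = 6.3 / 0.12 = 52.5 years

52.5 years


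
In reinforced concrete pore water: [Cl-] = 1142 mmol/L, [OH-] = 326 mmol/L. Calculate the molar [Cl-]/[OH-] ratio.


Threshold parameter = [Cl-] / [OH-] (molar basis; both in mmol/L, so units cancel)
Ratio = 1142 / 326 = 3.5

3.5


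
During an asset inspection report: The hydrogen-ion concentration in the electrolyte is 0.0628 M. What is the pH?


pH = −log10[H+]
pH = −log10(0.0628) = 1.2

1.2


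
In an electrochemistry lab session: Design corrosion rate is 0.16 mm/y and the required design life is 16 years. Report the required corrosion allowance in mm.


Corrosion allowance = CR × design life
CA = 0.16 * 16 = 2.56 mm

2.56 mm


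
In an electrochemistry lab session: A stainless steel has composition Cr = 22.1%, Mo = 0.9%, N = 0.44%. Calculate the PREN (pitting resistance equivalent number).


Apply the PREN formula: PREN = Cr + 3.3*Mo + 16*N
PREN = 22.1 + 3.3*0.9 + 16*0.44
PREN = 22.1 + 2.97 + 7.04 = 32.11

32.11


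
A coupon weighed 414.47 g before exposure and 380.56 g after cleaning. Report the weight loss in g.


Weight loss = initial − final
WL = 414.47 − 380.56 = 33.91 g

33.91 g


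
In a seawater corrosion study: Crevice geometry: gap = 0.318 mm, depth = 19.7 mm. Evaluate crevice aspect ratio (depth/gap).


Aspect ratio = depth / gap
Ratio = 19.7 / 0.318 = 61.9

61.9


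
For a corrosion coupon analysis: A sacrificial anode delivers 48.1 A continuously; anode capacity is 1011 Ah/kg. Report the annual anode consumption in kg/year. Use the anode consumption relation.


Annual consumption = current * hours per year / capacity
Rate = 48.1 * 8760 / 1011 = 416.8 kg/year

416.8 kg/year


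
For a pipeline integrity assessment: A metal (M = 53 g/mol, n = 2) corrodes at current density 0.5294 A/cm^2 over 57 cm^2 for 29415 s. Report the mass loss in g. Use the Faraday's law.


Apply Faraday's law: m = i*A*t*M / (n*F)
Total charge passed Q = i*A*t = 0.5294*57*29415 = 887621.157 C
m = Q*M/(n*F) = 887621.157*53/(2*96485) = 243.789 g

243.789 g


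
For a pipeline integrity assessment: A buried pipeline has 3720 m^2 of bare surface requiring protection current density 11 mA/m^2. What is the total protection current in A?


I = area * current density, then convert mA → A (÷1000)
I = 3720 * 11 / 1000 = 40.92 A

40.92 A


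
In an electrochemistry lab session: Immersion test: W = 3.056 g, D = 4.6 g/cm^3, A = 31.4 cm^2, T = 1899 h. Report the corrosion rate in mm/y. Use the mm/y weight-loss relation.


Apply the mm/y weight-loss relation: CR = 87600 * W / (D * A * T)
Numerator: 87600 * 3.056 = 267705.6
Denominator: 4.6 * 31.4 * 1899 = 274291.56
CR = 267705.6 / 274291.56 = 0.97599 mm/y

0.97599 mm/y


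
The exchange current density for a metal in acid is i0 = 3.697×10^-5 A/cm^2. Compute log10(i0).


i0 = 3.697×10^-5 A/cm^2
log10(i0) = -4.432

-4.432


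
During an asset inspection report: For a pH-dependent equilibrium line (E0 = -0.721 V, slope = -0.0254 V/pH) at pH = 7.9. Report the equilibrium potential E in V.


Apply the Pourbaix line equation: E = E0 + slope*pH
E = -0.721 + (-0.0254)*7.9 = -0.721 + (-0.20066) = -0.92166 V
Rounded to 3 decimal places: E = -0.922 V

-0.922 V


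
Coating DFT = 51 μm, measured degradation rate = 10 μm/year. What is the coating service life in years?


Service life = thickness / degradation rate
Life = 51 / 10 = 5.1 years

5.1 years


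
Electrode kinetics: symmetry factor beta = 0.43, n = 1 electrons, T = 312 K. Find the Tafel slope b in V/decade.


Apply the Tafel slope relation: b = 2.303*R*T/(beta*n*F)
Numerator: 2.303 * 8.314 * 312 = 5973.91
Denominator: 0.43 * 1 * 96485 = 41488.55
b = 5973.91 / 41488.55 = 0.144 V/decade

0.144 V/decade


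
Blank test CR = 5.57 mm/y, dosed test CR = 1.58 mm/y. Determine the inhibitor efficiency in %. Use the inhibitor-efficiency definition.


Apply the inhibitor-efficiency definition: IE = (CR_blank − CR_inh)/CR_blank × 100
IE = (5.57 − 1.58) / 5.57 × 100
IE = 3.99 / 5.57 × 100 = 71.6 %

71.6 %


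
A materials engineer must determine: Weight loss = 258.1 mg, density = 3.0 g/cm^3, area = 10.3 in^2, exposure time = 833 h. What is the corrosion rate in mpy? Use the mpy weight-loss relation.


Apply the mpy weight-loss relation: CR = 534 * W / (D * A * T)
Numerator: 534 * 258.1 = 137825.4
Denominator: 3.0 * 10.3 * 833 = 25739.7
CR = 137825.4 / 25739.7 = 5.35458 mpy

5.35458 mpy


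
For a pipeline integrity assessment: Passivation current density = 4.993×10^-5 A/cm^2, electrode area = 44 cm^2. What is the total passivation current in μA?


I = i_pass * A, then convert A → μA (×10^6)
I = 4.993×10^-5 * 44 * 10^6 = 2196.92 μA

2196.92 μA


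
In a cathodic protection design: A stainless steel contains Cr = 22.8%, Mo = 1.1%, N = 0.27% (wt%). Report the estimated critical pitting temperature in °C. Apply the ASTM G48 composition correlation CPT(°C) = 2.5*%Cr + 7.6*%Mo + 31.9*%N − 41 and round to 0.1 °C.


Apply the ASTM G48 empirical CPT estimate: CPT(°C) = 2.5*%Cr + 7.6*%Mo + 31.9*%N − 41
2.5*22.8 = 57; 7.6*1.1 = 8.36; 31.9*0.27 = 8.613
CPT = 57 + 8.36 + 8.613 − 41 = 32.973 °C
Rounded to 0.1 °C: CPT ≈ 33.0 °C

33.0 °C


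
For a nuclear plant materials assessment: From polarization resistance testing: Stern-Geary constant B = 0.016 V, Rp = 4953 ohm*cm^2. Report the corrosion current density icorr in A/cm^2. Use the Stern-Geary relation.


Apply the Stern-Geary relation: icorr = B / Rp
icorr = 0.016 / 4953 = 3.23×10^-6 A/cm^2

3.23×10^-6 A/cm^2


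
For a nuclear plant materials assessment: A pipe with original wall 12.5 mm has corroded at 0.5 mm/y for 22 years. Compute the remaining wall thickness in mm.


Remaining wall = original − CR × time
t = 12.5 − 0.5*22 = 12.5 − 11.0 = 1.5 mm

1.5 mm


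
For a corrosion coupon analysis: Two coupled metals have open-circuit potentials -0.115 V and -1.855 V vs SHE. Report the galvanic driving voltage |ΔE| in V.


Driving voltage is the absolute potential difference.
|ΔE| = |-0.115 − (-1.855)| = 1.74 V

1.74 V


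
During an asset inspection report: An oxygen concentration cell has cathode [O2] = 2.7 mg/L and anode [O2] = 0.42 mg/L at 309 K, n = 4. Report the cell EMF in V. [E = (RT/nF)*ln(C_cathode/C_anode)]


Apply the Nernst concentration-cell relation: E = (RT/nF)*ln(C_cathode/C_anode)
RT/nF = 8.314*309/(4*96485) = 0.00665654 V
ln(2.7/0.42) = 1.86075
E = 0.00665654 * 1.86075 = 0.01239 V

0.01239 V
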